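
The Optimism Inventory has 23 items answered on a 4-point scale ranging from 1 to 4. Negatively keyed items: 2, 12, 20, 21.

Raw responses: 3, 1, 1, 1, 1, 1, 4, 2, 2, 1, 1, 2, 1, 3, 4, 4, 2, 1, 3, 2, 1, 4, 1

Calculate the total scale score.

54

Reversing items 2, 12, 20 and 21 with 5 − raw:
Total = 3 + (5−1) + 1 + 1 + 1 + 1 + 4 + 2 + 2 + 1 + 1 + (5−2) + 1 + 3 + 4 + 4 + 2 + 1 + 3 + (5−2) + (5−1) + 4 + 1
      = 3 + 4 + 1 + 1 + 1 + 1 + 4 + 2 + 2 + 1 + 1 + 3 + 1 + 3 + 4 + 4 + 2 + 1 + 3 + 3 + 4 + 4 + 1 = 54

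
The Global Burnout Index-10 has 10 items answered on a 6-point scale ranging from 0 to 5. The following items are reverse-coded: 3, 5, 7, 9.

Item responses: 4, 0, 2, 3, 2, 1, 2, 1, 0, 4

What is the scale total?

27

Reversing items 3, 5, 7, and 9 with 5 − raw:
Total = 4 + 0 + (5−2) + 3 + (5−2) + 1 + (5−2) + 1 + (5−0) + 4
      = 4 + 0 + 3 + 3 + 3 + 1 + 3 + 1 + 5 + 4 = 27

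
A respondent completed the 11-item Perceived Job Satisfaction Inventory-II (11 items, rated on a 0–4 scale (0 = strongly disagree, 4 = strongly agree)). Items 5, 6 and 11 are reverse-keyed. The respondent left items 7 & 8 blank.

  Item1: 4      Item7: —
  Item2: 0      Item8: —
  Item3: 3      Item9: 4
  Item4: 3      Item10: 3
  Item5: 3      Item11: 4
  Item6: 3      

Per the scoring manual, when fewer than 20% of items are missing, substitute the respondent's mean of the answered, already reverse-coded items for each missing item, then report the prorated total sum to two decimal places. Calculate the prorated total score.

23.22

Reverse-coded (reversed = (0+4) − raw = 4 − raw):
  item 5: 4 − 3 = 1
  item 6: 4 − 3 = 1
  item 11: 4 − 4 = 0
Completed scored items (9 of 11): 4, 0, 3, 3, 1, 1, 4, 3, 0; sum = 19.
Person mean = 19 / 9 ≈ 2.1111
Prorated total = (19 / 9) × 11 = 23.22 (to 2 dp)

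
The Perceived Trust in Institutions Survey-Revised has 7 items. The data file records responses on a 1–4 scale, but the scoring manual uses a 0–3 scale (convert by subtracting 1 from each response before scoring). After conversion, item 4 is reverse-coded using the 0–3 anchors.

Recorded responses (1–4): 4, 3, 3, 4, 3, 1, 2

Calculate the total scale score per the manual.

10

Convert to 0–3: 3, 2, 2, 3, 2, 0, 1
Reverse-coded (on a 0–3 scale, reversed = 3 − raw):
  item 4: 3 − 3 = 0
Scored: 3, 2, 2, 0, 2, 0, 1
Total = 10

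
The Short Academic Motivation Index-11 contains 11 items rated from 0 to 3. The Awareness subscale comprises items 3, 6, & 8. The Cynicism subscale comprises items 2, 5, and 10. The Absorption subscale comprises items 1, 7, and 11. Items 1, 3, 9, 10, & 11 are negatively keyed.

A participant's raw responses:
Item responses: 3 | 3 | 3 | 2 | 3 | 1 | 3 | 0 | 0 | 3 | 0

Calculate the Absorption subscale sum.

6

Absorption items: 1, 7, 11.
Of these, items 1 & 11 are negatively keyed; on a 0–3 scale, reversed = 3 − raw.
  item 1: 3 − 3 = 0
  item 7: 3
  item 11: 3 − 0 = 3
Sum = 0 + 3 + 3 = 6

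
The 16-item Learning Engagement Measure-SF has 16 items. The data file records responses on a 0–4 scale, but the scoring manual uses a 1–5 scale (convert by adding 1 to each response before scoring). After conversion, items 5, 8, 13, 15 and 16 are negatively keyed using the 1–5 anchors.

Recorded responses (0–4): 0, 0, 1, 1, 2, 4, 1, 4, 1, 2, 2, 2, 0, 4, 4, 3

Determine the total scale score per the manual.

Convert to 1–5: 1, 1, 2, 2, 3, 5, 2, 5, 2, 3, 3, 3, 1, 5, 5, 4
Reverse-coded (reversed = (1+5) − raw = 6 − raw):
  item 5: 6 − 3 = 3
  item 8: 6 − 5 = 1
  item 13: 6 − 1 = 5
  item 15: 6 − 5 = 1
  item 16: 6 − 4 = 2
Scored: 1, 1, 2, 2, 3, 5, 2, 1, 2, 3, 3, 3, 5, 5, 1, 2
Total = 41

41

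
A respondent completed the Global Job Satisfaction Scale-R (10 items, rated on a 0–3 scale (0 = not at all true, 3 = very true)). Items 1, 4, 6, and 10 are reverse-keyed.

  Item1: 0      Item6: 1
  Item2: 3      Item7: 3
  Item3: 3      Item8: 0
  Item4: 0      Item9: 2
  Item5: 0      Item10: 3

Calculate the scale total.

Apply reverse scoring (reverse-coded value = 3 − response):
  item 1: 3 − 0 = 3
  item 4: 3 − 0 = 3
  item 6: 3 − 1 = 2
  item 10: 3 − 3 = 0
Scored responses: 3, 3, 3, 3, 0, 2, 3, 0, 2, 0
Total = 3 + 3 + 3 + 3 + 0 + 2 + 3 + 0 + 2 + 0 = 19

19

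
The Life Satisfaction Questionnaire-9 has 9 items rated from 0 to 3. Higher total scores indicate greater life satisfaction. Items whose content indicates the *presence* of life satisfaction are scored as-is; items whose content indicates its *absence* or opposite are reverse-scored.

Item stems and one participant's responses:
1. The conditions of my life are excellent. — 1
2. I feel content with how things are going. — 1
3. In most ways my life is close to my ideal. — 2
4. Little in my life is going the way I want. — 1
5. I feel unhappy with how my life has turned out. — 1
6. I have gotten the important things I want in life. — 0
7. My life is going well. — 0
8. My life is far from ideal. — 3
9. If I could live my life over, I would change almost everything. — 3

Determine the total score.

8

Items 4, 5, 8, 9 describe the absence/opposite of life satisfaction → reverse-score.
on a 0–3 scale, reversed = 3 − raw.
  item 1: 1
  item 2: 1
  item 3: 2
  item 4: 3 − 1 = 2
  item 5: 3 − 1 = 2
  item 6: 0
  item 7: 0
  item 8: 3 − 3 = 0
  item 9: 3 − 3 = 0
Total = 1 + 1 + 2 + 2 + 2 + 0 + 0 + 0 + 0 = 8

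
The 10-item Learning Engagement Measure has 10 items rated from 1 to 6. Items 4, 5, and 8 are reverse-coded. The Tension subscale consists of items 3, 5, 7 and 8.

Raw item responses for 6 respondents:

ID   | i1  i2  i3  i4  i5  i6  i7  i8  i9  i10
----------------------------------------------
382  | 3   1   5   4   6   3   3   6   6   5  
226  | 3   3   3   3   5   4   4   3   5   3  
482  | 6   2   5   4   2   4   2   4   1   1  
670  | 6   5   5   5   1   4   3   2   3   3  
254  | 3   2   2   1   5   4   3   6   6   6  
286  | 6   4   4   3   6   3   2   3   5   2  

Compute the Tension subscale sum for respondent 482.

Respondent 482 raw: 6, 2, 5, 4, 2, 4, 2, 4, 1, 1.
Tension items: 3, 5, 7, 8.
Reverse-coded (on a 1–6 scale, reversed = 7 − raw):
  item 3: 5
  item 5: 7 − 2 = 5
  item 7: 2
  item 8: 7 − 4 = 3
Sum = 5 + 5 + 2 + 3 = 15

15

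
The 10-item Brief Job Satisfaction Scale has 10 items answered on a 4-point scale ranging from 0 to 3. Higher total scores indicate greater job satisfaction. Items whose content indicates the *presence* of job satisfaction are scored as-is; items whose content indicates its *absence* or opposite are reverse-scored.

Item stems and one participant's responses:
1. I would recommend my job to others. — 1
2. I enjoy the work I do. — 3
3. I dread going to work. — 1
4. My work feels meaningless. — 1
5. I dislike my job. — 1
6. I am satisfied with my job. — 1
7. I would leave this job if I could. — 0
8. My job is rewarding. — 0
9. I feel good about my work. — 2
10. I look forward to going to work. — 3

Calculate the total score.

19

Items 3, 4, 5, 7 describe the absence/opposite of job satisfaction → reverse-score.
on a 0–3 scale, reversed = 3 − raw.
  item 1: 1
  item 2: 3
  item 3: 3 − 1 = 2
  item 4: 3 − 1 = 2
  item 5: 3 − 1 = 2
  item 6: 1
  item 7: 3 − 0 = 3
  item 8: 0
  item 9: 2
  item 10: 3
Total = 1 + 3 + 2 + 2 + 2 + 1 + 3 + 0 + 2 + 3 = 19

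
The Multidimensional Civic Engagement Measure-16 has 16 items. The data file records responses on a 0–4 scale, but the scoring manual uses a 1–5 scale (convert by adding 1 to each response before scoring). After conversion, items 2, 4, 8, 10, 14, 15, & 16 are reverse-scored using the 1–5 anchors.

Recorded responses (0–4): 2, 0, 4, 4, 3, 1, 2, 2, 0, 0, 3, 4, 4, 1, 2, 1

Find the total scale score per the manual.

Convert to 1–5: 3, 1, 5, 5, 4, 2, 3, 3, 1, 1, 4, 5, 5, 2, 3, 2
Reverse-coded (reversed = (1+5) − raw = 6 − raw):
  item 2: 6 − 1 = 5
  item 4: 6 − 5 = 1
  item 8: 6 − 3 = 3
  item 10: 6 − 1 = 5
  item 14: 6 − 2 = 4
  item 15: 6 − 3 = 3
  item 16: 6 − 2 = 4
Scored: 3, 5, 5, 1, 4, 2, 3, 3, 1, 5, 4, 5, 5, 4, 3, 4
Total = 57

57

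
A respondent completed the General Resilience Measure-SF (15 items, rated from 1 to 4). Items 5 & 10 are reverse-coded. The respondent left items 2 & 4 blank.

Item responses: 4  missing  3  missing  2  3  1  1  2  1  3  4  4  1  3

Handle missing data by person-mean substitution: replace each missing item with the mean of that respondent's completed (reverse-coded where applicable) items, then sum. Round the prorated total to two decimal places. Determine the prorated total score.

41.54

Reverse-coded (reverse-coded value = 5 − response):
  item 5: 5 − 2 = 3
  item 10: 5 − 1 = 4
Completed scored items (13 of 15): 4, 3, 3, 3, 1, 1, 2, 4, 3, 4, 4, 1, 3; sum = 36.
Person mean = 36 / 13 ≈ 2.7692
Prorated total = (36 / 13) × 15 = 41.54 (to 2 dp)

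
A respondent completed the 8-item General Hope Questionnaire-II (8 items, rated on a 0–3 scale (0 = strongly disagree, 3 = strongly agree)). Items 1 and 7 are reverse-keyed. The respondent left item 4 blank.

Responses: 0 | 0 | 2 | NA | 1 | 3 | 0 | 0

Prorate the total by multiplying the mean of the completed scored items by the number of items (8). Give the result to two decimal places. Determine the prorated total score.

Reverse-coded (reversed = (0+3) − raw = 3 − raw):
  item 1: 3 − 0 = 3
  item 7: 3 − 0 = 3
Completed scored items (7 of 8): 3, 0, 2, 1, 3, 3, 0; sum = 12.
Person mean = 12 / 7 ≈ 1.7143
Prorated total = (12 / 7) × 8 = 13.71 (to 2 dp)

13.71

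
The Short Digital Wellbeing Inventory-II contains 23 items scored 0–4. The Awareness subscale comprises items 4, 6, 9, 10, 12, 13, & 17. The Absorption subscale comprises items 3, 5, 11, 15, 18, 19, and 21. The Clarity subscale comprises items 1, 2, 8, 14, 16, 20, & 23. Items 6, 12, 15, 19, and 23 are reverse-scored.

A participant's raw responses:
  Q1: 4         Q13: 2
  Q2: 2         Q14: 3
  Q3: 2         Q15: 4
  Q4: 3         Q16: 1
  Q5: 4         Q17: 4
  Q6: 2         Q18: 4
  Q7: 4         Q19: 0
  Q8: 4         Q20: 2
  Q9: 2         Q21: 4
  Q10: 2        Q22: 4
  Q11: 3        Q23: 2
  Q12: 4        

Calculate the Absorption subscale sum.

Absorption items: 3, 5, 11, 15, 18, 19, 21.
Of these, items 15 and 19 are reverse-scored; reversed = (0+4) − raw = 4 − raw.
  item 3: 2
  item 5: 4
  item 11: 3
  item 15: 4 − 4 = 0
  item 18: 4
  item 19: 4 − 0 = 4
  item 21: 4
Sum = 2 + 4 + 3 + 0 + 4 + 4 + 4 = 21

21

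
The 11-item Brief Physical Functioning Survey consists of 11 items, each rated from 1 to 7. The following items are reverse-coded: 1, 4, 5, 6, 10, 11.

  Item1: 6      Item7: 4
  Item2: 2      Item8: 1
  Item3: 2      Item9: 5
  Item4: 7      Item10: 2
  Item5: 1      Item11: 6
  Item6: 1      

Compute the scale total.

Reverse-coded items use 8 − raw:
  item 1: 8 − 6 = 2
  item 4: 8 − 7 = 1
  item 5: 8 − 1 = 7
  item 6: 8 − 1 = 7
  item 10: 8 − 2 = 6
  item 11: 8 − 6 = 2
Scored responses: 2, 2, 2, 1, 7, 7, 4, 1, 5, 6, 2
Total = 2 + 2 + 2 + 1 + 7 + 7 + 4 + 1 + 5 + 6 + 2 = 39

39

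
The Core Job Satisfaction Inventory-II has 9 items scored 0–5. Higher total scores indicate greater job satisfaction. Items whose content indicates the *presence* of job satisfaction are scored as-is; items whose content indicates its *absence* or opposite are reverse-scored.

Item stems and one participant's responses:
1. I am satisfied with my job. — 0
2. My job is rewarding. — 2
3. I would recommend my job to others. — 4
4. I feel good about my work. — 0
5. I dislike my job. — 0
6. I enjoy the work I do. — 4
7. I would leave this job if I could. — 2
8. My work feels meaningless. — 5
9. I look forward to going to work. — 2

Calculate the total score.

Items 5, 7, 8 describe the absence/opposite of job satisfaction → reverse-score.
reverse-coded value = 5 − response.
  item 1: 0
  item 2: 2
  item 3: 4
  item 4: 0
  item 5: 5 − 0 = 5
  item 6: 4
  item 7: 5 − 2 = 3
  item 8: 5 − 5 = 0
  item 9: 2
Total = 0 + 2 + 4 + 0 + 5 + 4 + 3 + 0 + 2 = 20

20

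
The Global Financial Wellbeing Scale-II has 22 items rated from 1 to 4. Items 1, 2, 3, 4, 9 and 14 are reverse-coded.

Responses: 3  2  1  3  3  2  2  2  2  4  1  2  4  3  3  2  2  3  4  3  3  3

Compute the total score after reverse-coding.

59

Reversing items 1, 2, 3, 4, 9, & 14 with 5 − raw:
Total = (5−3) + (5−2) + (5−1) + (5−3) + 3 + 2 + 2 + 2 + (5−2) + 4 + 1 + 2 + 4 + (5−3) + 3 + 2 + 2 + 3 + 4 + 3 + 3 + 3
      = 2 + 3 + 4 + 2 + 3 + 2 + 2 + 2 + 3 + 4 + 1 + 2 + 4 + 2 + 3 + 2 + 2 + 3 + 4 + 3 + 3 + 3 = 59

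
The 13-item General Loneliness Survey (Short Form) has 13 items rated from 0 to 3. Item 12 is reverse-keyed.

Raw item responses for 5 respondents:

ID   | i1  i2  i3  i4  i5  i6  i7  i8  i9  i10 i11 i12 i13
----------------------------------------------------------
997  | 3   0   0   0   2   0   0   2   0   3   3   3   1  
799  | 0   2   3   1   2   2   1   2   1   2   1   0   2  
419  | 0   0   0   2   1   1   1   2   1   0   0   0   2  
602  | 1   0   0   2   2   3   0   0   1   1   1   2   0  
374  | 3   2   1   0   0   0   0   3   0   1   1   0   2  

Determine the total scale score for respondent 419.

13

Respondent 419 raw: 0, 0, 0, 2, 1, 1, 1, 2, 1, 0, 0, 0, 2.
Reverse-coded (on a 0–3 scale, reversed = 3 − raw):
  item 1: 0
  item 2: 0
  item 3: 0
  item 4: 2
  item 5: 1
  item 6: 1
  item 7: 1
  item 8: 2
  item 9: 1
  item 10: 0
  item 11: 0
  item 12: 3 − 0 = 3
  item 13: 2
Sum = 0 + 0 + 0 + 2 + 1 + 1 + 1 + 2 + 1 + 0 + 0 + 3 + 2 = 13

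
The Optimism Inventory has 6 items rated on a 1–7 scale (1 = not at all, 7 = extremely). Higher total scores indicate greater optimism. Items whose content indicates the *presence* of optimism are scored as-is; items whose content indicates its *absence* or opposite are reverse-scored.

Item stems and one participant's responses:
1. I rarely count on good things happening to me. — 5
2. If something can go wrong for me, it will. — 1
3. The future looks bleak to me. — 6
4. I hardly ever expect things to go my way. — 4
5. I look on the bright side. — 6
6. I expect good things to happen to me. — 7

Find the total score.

29

Items 1, 2, 3, 4 describe the absence/opposite of optimism → reverse-score.
reversed = (1+7) − raw = 8 − raw.
  item 1: 8 − 5 = 3
  item 2: 8 − 1 = 7
  item 3: 8 − 6 = 2
  item 4: 8 − 4 = 4
  item 5: 6
  item 6: 7
Total = 3 + 7 + 2 + 4 + 6 + 7 = 29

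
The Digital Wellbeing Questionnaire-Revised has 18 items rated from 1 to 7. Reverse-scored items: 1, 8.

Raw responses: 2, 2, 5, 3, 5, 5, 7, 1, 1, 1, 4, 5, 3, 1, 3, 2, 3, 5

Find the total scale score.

Reversing items 1 and 8 with 8 − raw:
Total = (8−2) + 2 + 5 + 3 + 5 + 5 + 7 + (8−1) + 1 + 1 + 4 + 5 + 3 + 1 + 3 + 2 + 3 + 5
      = 6 + 2 + 5 + 3 + 5 + 5 + 7 + 7 + 1 + 1 + 4 + 5 + 3 + 1 + 3 + 2 + 3 + 5 = 68

68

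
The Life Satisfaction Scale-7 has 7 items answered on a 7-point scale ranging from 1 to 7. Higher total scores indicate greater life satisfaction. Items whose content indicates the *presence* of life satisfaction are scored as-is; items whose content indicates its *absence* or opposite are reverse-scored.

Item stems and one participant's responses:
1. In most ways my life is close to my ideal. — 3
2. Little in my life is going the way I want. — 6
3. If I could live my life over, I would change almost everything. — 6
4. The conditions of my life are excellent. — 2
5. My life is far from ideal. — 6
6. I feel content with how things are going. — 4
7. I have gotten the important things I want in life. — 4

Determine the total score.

19

Items 2, 3, 5 describe the absence/opposite of life satisfaction → reverse-score.
reversed = (1+7) − raw = 8 − raw.
  item 1: 3
  item 2: 8 − 6 = 2
  item 3: 8 − 6 = 2
  item 4: 2
  item 5: 8 − 6 = 2
  item 6: 4
  item 7: 4
Total = 3 + 2 + 2 + 2 + 2 + 4 + 4 = 19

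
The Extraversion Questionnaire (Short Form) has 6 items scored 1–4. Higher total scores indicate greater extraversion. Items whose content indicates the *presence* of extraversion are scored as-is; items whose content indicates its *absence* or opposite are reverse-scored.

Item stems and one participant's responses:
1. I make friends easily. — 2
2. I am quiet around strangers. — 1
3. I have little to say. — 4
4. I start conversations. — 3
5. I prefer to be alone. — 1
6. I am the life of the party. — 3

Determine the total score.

Items 2, 3, 5 describe the absence/opposite of extraversion → reverse-score.
on a 1–4 scale, reversed = 5 − raw.
  item 1: 2
  item 2: 5 − 1 = 4
  item 3: 5 − 4 = 1
  item 4: 3
  item 5: 5 − 1 = 4
  item 6: 3
Total = 2 + 4 + 1 + 3 + 4 + 3 = 17

17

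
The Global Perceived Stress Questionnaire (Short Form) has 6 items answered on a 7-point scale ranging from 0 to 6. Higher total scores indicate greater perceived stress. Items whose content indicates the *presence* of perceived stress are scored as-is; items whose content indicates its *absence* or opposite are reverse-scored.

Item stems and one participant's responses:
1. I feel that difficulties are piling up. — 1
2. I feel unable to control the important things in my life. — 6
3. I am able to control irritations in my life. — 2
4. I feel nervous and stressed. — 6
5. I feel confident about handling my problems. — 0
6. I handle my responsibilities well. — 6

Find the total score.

23

Items 3, 5, 6 describe the absence/opposite of perceived stress → reverse-score.
reverse-coded value = 6 − response.
  item 1: 1
  item 2: 6
  item 3: 6 − 2 = 4
  item 4: 6
  item 5: 6 − 0 = 6
  item 6: 6 − 6 = 0
Total = 1 + 6 + 4 + 6 + 6 + 0 = 23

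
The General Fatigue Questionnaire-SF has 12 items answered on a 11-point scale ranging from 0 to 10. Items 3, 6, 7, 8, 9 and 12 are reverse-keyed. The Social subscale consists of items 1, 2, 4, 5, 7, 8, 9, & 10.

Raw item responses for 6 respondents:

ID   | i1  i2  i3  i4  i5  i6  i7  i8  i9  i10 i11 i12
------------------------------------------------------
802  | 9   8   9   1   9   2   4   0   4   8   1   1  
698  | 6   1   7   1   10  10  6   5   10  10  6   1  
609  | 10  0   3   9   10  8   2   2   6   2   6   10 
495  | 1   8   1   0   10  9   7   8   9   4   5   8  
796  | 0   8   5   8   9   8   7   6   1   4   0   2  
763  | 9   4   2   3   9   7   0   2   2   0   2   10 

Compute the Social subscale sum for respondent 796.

Respondent 796 raw: 0, 8, 5, 8, 9, 8, 7, 6, 1, 4, 0, 2.
Social items: 1, 2, 4, 5, 7, 8, 9, 10.
Reverse-coded (reversed = (0+10) − raw = 10 − raw):
  item 1: 0
  item 2: 8
  item 4: 8
  item 5: 9
  item 7: 10 − 7 = 3
  item 8: 10 − 6 = 4
  item 9: 10 − 1 = 9
  item 10: 4
Sum = 0 + 8 + 8 + 9 + 3 + 4 + 9 + 4 = 45

45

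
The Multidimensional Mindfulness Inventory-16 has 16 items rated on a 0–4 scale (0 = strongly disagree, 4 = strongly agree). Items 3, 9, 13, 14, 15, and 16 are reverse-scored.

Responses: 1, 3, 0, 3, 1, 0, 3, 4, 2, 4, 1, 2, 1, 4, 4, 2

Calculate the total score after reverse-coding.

Reverse-scored items use 4 − raw:
  item 3: 4 − 0 = 4
  item 9: 4 − 2 = 2
  item 13: 4 − 1 = 3
  item 14: 4 − 4 = 0
  item 15: 4 − 4 = 0
  item 16: 4 − 2 = 2
After reverse-coding: 1, 3, 4, 3, 1, 0, 3, 4, 2, 4, 1, 2, 3, 0, 0, 2
Total = 1 + 3 + 4 + 3 + 1 + 0 + 3 + 4 + 2 + 4 + 1 + 2 + 3 + 0 + 0 + 2 = 33

33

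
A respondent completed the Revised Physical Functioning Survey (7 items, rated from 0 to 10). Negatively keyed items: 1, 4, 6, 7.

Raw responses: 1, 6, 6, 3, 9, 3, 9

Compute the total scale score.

45

Raw sum = 37. Negatively keyed items: 1, 4, 6, 7; their raw sum = 16.
Each reversal replaces raw with 10 − raw, changing the total by 10 − 2·raw per item.
Total = 37 + 4·10 − 2·16 = 37 + 40 − 32 = 45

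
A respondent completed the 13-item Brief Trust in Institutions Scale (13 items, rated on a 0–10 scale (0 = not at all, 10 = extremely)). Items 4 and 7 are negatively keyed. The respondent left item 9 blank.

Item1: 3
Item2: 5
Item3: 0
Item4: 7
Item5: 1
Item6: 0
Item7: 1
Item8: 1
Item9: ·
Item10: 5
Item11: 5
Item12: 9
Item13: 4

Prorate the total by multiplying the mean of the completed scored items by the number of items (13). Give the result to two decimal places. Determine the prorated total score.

48.75

Reverse-coded (on a 0–10 scale, reversed = 10 − raw):
  item 4: 10 − 7 = 3
  item 7: 10 − 1 = 9
Completed scored items (12 of 13): 3, 5, 0, 3, 1, 0, 9, 1, 5, 5, 9, 4; sum = 45.
Person mean = 45 / 12 ≈ 3.7500
Prorated total = (45 / 12) × 13 = 48.75 (to 2 dp)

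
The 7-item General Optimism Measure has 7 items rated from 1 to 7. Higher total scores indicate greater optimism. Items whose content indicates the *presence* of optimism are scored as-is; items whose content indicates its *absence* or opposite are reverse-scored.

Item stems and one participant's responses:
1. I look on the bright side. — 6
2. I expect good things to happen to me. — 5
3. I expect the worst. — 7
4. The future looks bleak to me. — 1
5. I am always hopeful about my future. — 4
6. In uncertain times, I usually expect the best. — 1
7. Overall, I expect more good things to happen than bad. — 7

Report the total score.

Items 3, 4 describe the absence/opposite of optimism → reverse-score.
on a 1–7 scale, reversed = 8 − raw.
  item 1: 6
  item 2: 5
  item 3: 8 − 7 = 1
  item 4: 8 − 1 = 7
  item 5: 4
  item 6: 1
  item 7: 7
Total = 6 + 5 + 1 + 7 + 4 + 1 + 7 = 31

31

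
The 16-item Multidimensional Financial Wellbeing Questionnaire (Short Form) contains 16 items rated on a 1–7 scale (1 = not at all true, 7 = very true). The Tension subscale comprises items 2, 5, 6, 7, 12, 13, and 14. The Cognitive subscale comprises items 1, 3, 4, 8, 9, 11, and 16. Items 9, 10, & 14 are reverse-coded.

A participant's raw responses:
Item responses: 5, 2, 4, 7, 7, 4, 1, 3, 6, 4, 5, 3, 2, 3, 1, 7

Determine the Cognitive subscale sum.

33

Cognitive items: 1, 3, 4, 8, 9, 11, 16.
Of these, item 9 is reverse-coded; reversed = (1+7) − raw = 8 − raw.
  item 1: 5
  item 3: 4
  item 4: 7
  item 8: 3
  item 9: 8 − 6 = 2
  item 11: 5
  item 16: 7
Sum = 5 + 4 + 7 + 3 + 2 + 5 + 7 = 33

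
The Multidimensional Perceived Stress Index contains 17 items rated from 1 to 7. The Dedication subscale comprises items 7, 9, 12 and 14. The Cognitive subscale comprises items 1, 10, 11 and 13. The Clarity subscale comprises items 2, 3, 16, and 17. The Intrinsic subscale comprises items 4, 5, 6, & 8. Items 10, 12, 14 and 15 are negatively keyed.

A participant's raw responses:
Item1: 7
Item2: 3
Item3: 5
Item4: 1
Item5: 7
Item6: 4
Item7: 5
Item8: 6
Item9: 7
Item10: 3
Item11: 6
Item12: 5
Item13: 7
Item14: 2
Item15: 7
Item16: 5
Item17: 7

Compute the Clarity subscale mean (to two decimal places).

5.00

Clarity items: 2, 3, 16, 17.
  item 2: 3
  item 3: 5
  item 16: 5
  item 17: 7
Sum = 3 + 5 + 5 + 7 = 20
Mean = 20 / 4 = 5.00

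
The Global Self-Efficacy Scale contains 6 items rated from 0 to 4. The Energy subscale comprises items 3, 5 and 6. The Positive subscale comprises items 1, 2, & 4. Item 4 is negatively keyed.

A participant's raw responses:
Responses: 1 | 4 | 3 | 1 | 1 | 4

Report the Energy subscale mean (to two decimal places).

Energy items: 3, 5, 6.
  item 3: 3
  item 5: 1
  item 6: 4
Sum = 3 + 1 + 4 = 8
Mean = 8 / 3 = 2.67

2.67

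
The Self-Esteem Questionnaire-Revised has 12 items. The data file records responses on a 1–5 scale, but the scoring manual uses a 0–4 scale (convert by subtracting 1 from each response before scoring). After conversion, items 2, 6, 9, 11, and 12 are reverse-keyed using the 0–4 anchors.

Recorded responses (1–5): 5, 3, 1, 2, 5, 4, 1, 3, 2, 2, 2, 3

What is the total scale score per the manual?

23

Convert to 0–4: 4, 2, 0, 1, 4, 3, 0, 2, 1, 1, 1, 2
Reverse-coded (reverse-coded value = 4 − response):
  item 2: 4 − 2 = 2
  item 6: 4 − 3 = 1
  item 9: 4 − 1 = 3
  item 11: 4 − 1 = 3
  item 12: 4 − 2 = 2
Scored: 4, 2, 0, 1, 4, 1, 0, 2, 3, 1, 3, 2
Total = 23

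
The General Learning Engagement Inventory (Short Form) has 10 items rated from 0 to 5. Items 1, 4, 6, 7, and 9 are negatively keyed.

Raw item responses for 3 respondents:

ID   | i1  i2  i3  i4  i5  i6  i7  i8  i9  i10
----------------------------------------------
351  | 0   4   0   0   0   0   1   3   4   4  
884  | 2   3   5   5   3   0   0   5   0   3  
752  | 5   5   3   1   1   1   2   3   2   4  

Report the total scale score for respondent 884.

Respondent 884 raw: 2, 3, 5, 5, 3, 0, 0, 5, 0, 3.
Reverse-coded (reverse-coded value = 5 − response):
  item 1: 5 − 2 = 3
  item 2: 3
  item 3: 5
  item 4: 5 − 5 = 0
  item 5: 3
  item 6: 5 − 0 = 5
  item 7: 5 − 0 = 5
  item 8: 5
  item 9: 5 − 0 = 5
  item 10: 3
Sum = 3 + 3 + 5 + 0 + 3 + 5 + 5 + 5 + 5 + 3 = 37

37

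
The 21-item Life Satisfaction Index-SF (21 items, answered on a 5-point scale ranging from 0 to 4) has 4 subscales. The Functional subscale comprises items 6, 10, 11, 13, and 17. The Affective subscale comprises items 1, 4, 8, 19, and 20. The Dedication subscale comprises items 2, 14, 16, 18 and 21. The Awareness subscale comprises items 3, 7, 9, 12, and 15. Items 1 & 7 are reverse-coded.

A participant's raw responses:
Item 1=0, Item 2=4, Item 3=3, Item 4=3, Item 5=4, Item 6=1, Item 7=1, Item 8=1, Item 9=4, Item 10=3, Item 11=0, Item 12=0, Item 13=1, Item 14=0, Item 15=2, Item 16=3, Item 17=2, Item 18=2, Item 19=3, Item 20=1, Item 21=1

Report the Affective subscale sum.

Affective items: 1, 4, 8, 19, 20.
Of these, item 1 is reverse-coded; reversed = (0+4) − raw = 4 − raw.
  item 1: 4 − 0 = 4
  item 4: 3
  item 8: 1
  item 19: 3
  item 20: 1
Sum = 4 + 3 + 1 + 3 + 1 = 12

12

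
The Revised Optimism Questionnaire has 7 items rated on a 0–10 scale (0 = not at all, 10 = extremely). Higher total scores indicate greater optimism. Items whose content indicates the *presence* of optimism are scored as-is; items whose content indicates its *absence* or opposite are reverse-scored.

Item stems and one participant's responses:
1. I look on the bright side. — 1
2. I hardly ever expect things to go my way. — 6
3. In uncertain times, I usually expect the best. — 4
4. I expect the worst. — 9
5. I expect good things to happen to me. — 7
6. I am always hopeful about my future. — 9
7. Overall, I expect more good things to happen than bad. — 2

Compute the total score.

Items 2, 4 describe the absence/opposite of optimism → reverse-score.
on a 0–10 scale, reversed = 10 − raw.
  item 1: 1
  item 2: 10 − 6 = 4
  item 3: 4
  item 4: 10 − 9 = 1
  item 5: 7
  item 6: 9
  item 7: 2
Total = 1 + 4 + 4 + 1 + 7 + 9 + 2 = 28

28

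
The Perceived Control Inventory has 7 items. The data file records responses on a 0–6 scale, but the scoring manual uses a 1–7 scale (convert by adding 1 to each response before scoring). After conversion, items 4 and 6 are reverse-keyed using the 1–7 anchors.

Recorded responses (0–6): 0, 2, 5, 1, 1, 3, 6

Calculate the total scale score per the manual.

Convert to 1–7: 1, 3, 6, 2, 2, 4, 7
Reverse-coded (on a 1–7 scale, reversed = 8 − raw):
  item 4: 8 − 2 = 6
  item 6: 8 − 4 = 4
Scored: 1, 3, 6, 6, 2, 4, 7
Total = 29

29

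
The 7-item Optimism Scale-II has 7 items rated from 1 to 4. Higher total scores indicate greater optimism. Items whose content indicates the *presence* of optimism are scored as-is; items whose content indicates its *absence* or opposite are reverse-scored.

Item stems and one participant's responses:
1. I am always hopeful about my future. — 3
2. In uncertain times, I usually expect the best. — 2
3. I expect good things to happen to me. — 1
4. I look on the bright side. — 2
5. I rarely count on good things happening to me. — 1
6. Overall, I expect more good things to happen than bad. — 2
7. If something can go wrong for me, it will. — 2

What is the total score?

17

Items 5, 7 describe the absence/opposite of optimism → reverse-score.
on a 1–4 scale, reversed = 5 − raw.
  item 1: 3
  item 2: 2
  item 3: 1
  item 4: 2
  item 5: 5 − 1 = 4
  item 6: 2
  item 7: 5 − 2 = 3
Total = 3 + 2 + 1 + 2 + 4 + 2 + 3 = 17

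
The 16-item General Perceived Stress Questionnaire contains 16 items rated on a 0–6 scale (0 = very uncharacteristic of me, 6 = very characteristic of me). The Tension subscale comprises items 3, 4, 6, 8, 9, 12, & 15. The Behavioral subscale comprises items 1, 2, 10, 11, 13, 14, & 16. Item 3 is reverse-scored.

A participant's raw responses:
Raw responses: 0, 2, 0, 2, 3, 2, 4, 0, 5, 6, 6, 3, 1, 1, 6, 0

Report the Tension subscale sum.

24

Tension items: 3, 4, 6, 8, 9, 12, 15.
Of these, item 3 is reverse-scored; on a 0–6 scale, reversed = 6 − raw.
  item 3: 6 − 0 = 6
  item 4: 2
  item 6: 2
  item 8: 0
  item 9: 5
  item 12: 3
  item 15: 6
Sum = 6 + 2 + 2 + 0 + 5 + 3 + 6 = 24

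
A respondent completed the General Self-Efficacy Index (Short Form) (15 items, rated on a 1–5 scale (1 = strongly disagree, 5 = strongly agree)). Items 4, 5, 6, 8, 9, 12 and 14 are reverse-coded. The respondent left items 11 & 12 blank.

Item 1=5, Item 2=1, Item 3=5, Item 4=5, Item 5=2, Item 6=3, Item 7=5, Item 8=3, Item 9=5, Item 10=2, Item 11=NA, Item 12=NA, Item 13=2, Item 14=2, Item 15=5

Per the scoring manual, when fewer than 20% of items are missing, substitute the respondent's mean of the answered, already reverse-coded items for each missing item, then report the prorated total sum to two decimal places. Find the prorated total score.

47.31

Reverse-coded (on a 1–5 scale, reversed = 6 − raw):
  item 4: 6 − 5 = 1
  item 5: 6 − 2 = 4
  item 6: 6 − 3 = 3
  item 8: 6 − 3 = 3
  item 9: 6 − 5 = 1
  item 14: 6 − 2 = 4
Completed scored items (13 of 15): 5, 1, 5, 1, 4, 3, 5, 3, 1, 2, 2, 4, 5; sum = 41.
Person mean = 41 / 13 ≈ 3.1538
Prorated total = (41 / 13) × 15 = 47.31 (to 2 dp)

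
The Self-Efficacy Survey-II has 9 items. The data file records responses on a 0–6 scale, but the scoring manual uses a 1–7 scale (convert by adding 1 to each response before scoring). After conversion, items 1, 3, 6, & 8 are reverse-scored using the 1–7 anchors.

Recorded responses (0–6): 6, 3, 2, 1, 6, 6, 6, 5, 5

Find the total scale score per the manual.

35

Convert to 1–7: 7, 4, 3, 2, 7, 7, 7, 6, 6
Reverse-coded (reverse-coded value = 8 − response):
  item 1: 8 − 7 = 1
  item 3: 8 − 3 = 5
  item 6: 8 − 7 = 1
  item 8: 8 − 6 = 2
Scored: 1, 4, 5, 2, 7, 1, 7, 2, 6
Total = 35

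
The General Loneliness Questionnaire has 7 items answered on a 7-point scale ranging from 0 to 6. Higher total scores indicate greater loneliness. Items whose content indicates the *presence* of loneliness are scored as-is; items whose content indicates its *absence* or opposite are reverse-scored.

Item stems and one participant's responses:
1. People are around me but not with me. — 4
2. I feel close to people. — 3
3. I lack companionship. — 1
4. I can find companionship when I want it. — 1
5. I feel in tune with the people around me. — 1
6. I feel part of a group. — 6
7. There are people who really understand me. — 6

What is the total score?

Items 2, 4, 5, 6, 7 describe the absence/opposite of loneliness → reverse-score.
reverse-coded value = 6 − response.
  item 1: 4
  item 2: 6 − 3 = 3
  item 3: 1
  item 4: 6 − 1 = 5
  item 5: 6 − 1 = 5
  item 6: 6 − 6 = 0
  item 7: 6 − 6 = 0
Total = 4 + 3 + 1 + 5 + 5 + 0 + 0 = 18

18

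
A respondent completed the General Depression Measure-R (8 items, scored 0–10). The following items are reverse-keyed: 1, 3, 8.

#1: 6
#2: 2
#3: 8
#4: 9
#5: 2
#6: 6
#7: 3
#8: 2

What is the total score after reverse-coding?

36

Apply reverse scoring (on a 0–10 scale, reversed = 10 − raw):
  item 1: 10 − 6 = 4
  item 3: 10 − 8 = 2
  item 8: 10 − 2 = 8
Scored responses: 4, 2, 2, 9, 2, 6, 3, 8
Total = 4 + 2 + 2 + 9 + 2 + 6 + 3 + 8 = 36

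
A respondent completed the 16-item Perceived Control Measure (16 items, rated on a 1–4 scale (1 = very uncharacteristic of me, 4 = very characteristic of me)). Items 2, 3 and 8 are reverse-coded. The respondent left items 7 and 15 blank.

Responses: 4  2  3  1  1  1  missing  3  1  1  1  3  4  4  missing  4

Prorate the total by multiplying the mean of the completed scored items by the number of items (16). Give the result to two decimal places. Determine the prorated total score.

36.57

Reverse-coded (reverse-coded value = 5 − response):
  item 2: 5 − 2 = 3
  item 3: 5 − 3 = 2
  item 8: 5 − 3 = 2
Completed scored items (14 of 16): 4, 3, 2, 1, 1, 1, 2, 1, 1, 1, 3, 4, 4, 4; sum = 32.
Person mean = 32 / 14 ≈ 2.2857
Prorated total = (32 / 14) × 16 = 36.57 (to 2 dp)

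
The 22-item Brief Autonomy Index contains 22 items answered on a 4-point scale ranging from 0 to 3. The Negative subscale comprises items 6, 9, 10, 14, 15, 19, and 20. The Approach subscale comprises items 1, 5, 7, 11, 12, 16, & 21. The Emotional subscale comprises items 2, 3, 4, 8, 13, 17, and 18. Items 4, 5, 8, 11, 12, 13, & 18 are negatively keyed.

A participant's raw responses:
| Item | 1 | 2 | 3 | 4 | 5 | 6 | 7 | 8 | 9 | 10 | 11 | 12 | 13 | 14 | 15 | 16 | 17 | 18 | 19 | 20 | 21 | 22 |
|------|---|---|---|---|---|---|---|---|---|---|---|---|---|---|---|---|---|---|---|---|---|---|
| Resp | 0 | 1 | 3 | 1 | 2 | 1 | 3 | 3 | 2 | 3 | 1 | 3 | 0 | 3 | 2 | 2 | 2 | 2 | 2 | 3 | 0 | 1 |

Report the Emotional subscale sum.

12

Emotional items: 2, 3, 4, 8, 13, 17, 18.
Of these, items 4, 8, 13, and 18 are negatively keyed; reversed = (0+3) − raw = 3 − raw.
  item 2: 1
  item 3: 3
  item 4: 3 − 1 = 2
  item 8: 3 − 3 = 0
  item 13: 3 − 0 = 3
  item 17: 2
  item 18: 3 − 2 = 1
Sum = 1 + 3 + 2 + 0 + 3 + 2 + 1 = 12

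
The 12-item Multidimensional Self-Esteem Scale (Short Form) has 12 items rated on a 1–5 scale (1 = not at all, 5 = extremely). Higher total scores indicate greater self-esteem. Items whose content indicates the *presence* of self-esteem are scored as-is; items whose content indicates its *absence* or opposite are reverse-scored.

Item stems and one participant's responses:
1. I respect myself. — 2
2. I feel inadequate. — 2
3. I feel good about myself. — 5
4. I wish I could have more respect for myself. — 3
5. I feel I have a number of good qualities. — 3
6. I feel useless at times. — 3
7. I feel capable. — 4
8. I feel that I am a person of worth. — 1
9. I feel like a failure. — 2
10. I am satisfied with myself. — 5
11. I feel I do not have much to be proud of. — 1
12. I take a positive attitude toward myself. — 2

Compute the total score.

41

Items 2, 4, 6, 9, 11 describe the absence/opposite of self-esteem → reverse-score.
reversed = (1+5) − raw = 6 − raw.
  item 1: 2
  item 2: 6 − 2 = 4
  item 3: 5
  item 4: 6 − 3 = 3
  item 5: 3
  item 6: 6 − 3 = 3
  item 7: 4
  item 8: 1
  item 9: 6 − 2 = 4
  item 10: 5
  item 11: 6 − 1 = 5
  item 12: 2
Total = 2 + 4 + 5 + 3 + 3 + 3 + 4 + 1 + 4 + 5 + 5 + 2 = 41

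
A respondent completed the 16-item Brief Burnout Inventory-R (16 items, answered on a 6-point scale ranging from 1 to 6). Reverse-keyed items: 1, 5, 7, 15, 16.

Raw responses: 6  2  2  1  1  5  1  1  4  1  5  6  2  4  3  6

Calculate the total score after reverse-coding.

51

Reverse-keyed items use 7 − raw:
  item 1: 7 − 6 = 1
  item 5: 7 − 1 = 6
  item 7: 7 − 1 = 6
  item 15: 7 − 3 = 4
  item 16: 7 − 6 = 1
After reverse-coding: 1, 2, 2, 1, 6, 5, 6, 1, 4, 1, 5, 6, 2, 4, 4, 1
Total = 1 + 2 + 2 + 1 + 6 + 5 + 6 + 1 + 4 + 1 + 5 + 6 + 2 + 4 + 4 + 1 = 51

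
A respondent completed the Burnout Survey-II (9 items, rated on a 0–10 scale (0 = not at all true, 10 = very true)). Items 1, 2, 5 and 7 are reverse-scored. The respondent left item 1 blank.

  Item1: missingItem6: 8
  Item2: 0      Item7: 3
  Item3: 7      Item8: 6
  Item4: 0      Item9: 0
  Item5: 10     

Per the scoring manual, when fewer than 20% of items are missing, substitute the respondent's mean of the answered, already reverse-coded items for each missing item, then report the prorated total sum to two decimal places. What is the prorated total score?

Reverse-coded (reverse-coded value = 10 − response):
  item 2: 10 − 0 = 10
  item 5: 10 − 10 = 0
  item 7: 10 − 3 = 7
Completed scored items (8 of 9): 10, 7, 0, 0, 8, 7, 6, 0; sum = 38.
Person mean = 38 / 8 ≈ 4.7500
Prorated total = (38 / 8) × 9 = 42.75 (to 2 dp)

42.75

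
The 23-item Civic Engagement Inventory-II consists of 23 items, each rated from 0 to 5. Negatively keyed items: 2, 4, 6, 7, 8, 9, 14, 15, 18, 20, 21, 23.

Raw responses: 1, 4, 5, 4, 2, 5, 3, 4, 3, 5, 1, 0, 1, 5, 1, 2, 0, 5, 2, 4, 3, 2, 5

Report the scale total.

35

Raw sum = 67. Negatively keyed items: 2, 4, 6, 7, 8, 9, 14, 15, 18, 20, 21, 23; their raw sum = 46.
Each reversal replaces raw with 5 − raw, changing the total by 5 − 2·raw per item.
Total = 67 + 12·5 − 2·46 = 67 + 60 − 92 = 35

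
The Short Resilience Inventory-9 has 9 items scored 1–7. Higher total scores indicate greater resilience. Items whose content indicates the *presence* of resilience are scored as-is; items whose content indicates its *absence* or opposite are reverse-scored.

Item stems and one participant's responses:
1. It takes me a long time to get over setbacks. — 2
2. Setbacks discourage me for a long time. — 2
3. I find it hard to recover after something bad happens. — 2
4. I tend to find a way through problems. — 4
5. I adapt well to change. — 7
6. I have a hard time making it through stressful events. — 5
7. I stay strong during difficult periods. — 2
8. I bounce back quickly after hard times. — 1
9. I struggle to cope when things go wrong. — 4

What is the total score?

39

Items 1, 2, 3, 6, 9 describe the absence/opposite of resilience → reverse-score.
reversed = (1+7) − raw = 8 − raw.
  item 1: 8 − 2 = 6
  item 2: 8 − 2 = 6
  item 3: 8 − 2 = 6
  item 4: 4
  item 5: 7
  item 6: 8 − 5 = 3
  item 7: 2
  item 8: 1
  item 9: 8 − 4 = 4
Total = 6 + 6 + 6 + 4 + 7 + 3 + 2 + 1 + 4 = 39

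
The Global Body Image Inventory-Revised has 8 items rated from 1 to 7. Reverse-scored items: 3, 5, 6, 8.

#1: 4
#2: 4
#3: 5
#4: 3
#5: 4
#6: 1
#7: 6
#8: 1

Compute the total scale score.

38

Raw sum = 28. Reverse-scored items: 3, 5, 6, 8; their raw sum = 11.
Each reversal replaces raw with 8 − raw, changing the total by 8 − 2·raw per item.
Total = 28 + 4·8 − 2·11 = 28 + 32 − 22 = 38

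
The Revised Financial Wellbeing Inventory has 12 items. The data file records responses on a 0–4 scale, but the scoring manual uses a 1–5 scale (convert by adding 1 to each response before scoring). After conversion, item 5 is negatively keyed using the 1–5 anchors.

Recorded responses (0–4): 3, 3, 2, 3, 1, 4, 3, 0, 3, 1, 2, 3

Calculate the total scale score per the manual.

Convert to 1–5: 4, 4, 3, 4, 2, 5, 4, 1, 4, 2, 3, 4
Reverse-coded (reversed = (1+5) − raw = 6 − raw):
  item 5: 6 − 2 = 4
Scored: 4, 4, 3, 4, 4, 5, 4, 1, 4, 2, 3, 4
Total = 42

42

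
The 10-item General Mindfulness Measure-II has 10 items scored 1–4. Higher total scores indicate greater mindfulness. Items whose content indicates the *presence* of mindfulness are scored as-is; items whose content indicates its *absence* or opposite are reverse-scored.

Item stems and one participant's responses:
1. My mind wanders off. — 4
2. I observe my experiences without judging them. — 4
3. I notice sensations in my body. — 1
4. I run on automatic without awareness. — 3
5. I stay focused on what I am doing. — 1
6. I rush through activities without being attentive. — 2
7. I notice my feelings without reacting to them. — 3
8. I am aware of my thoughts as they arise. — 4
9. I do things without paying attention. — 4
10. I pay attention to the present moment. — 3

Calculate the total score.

23

Items 1, 4, 6, 9 describe the absence/opposite of mindfulness → reverse-score.
reverse-coded value = 5 − response.
  item 1: 5 − 4 = 1
  item 2: 4
  item 3: 1
  item 4: 5 − 3 = 2
  item 5: 1
  item 6: 5 − 2 = 3
  item 7: 3
  item 8: 4
  item 9: 5 − 4 = 1
  item 10: 3
Total = 1 + 4 + 1 + 2 + 1 + 3 + 3 + 4 + 1 + 3 = 23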